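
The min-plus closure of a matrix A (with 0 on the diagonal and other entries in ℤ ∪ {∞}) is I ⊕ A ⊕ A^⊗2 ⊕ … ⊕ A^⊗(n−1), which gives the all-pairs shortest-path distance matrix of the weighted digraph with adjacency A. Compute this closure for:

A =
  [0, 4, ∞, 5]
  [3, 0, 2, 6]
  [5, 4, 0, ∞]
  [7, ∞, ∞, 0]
Closure =
  [0, 4, 6, 5]
  [3, 0, 2, 6]
  [5, 4, 0, 10]
  [7, 11, 13, 0]

This is the Floyd-Warshall all-pairs shortest-path computation. For each intermediate vertex k = 0, 1, …, 3, update dist[i][j] ← min(dist[i][j], dist[i][k] + dist[k][j]). The final matrix gives, for each (i, j), the minimum total weight of any directed path from i to j (possibly empty when i = j).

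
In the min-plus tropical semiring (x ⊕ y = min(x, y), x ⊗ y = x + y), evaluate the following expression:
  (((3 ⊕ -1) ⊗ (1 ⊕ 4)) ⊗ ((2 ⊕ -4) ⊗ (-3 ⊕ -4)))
(((3 ⊕ -1) ⊗ (1 ⊕ 4)) ⊗ ((2 ⊕ -4) ⊗ (-3 ⊕ -4))) = -8

Expand innermost to outermost. Recall ⊕ takes the minimum of its arguments and ⊗ takes their sum. Working out the expression (((3 ⊕ -1) ⊗ (1 ⊕ 4)) ⊗ ((2 ⊕ -4) ⊗ (-3 ⊕ -4))) gives -8.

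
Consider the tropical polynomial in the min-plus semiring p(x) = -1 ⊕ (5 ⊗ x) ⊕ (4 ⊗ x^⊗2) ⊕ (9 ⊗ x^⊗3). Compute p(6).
p(6) = -1

A tropical monomial a ⊗ x^⊗i evaluates to a + i · x. Evaluating each term at x = 6:
  Term 0 contributes -1 + 0 · 6 = -1
  Term 1 contributes 5 + 1 · 6 = 11
  Term 2 contributes 4 + 2 · 6 = 16
  Term 3 contributes 9 + 3 · 6 = 27
p(6) = ⊕ of these = min[-1, 11, 16, 27] = -1.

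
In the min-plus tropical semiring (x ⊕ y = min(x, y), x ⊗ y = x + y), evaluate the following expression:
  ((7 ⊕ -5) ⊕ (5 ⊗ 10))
((7 ⊕ -5) ⊕ (5 ⊗ 10)) = -5

Expand innermost to outermost. Recall ⊕ takes the minimum of its arguments and ⊗ takes their sum. Working out the expression ((7 ⊕ -5) ⊕ (5 ⊗ 10)) gives -5.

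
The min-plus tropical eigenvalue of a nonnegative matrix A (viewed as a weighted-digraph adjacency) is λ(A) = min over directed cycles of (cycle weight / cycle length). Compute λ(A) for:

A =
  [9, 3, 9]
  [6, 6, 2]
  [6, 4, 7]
λ(A) = 3

Enumerate directed cycles and compute their means (weight / length). Sample:
  cycle 0 → 0: weight = 9, length = 1, mean = 9/1 ≈ 9.000
  cycle 1 → 1: weight = 6, length = 1, mean = 6/1 ≈ 6.000
  cycle 2 → 2: weight = 7, length = 1, mean = 7/1 ≈ 7.000
  cycle 0 → 1 → 0: weight = 9, length = 2, mean = 9/2 ≈ 4.500
  cycle 0 → 2 → 0: weight = 15, length = 2, mean = 15/2 ≈ 7.500
  cycle 1 → 0 → 1: weight = 9, length = 2, mean = 9/2 ≈ 4.500
Minimum mean = 3.000, attained e.g. along the cycle 1 → 2 → 1 with weight 6 and length 2. So λ(A) = 6/2 = 3.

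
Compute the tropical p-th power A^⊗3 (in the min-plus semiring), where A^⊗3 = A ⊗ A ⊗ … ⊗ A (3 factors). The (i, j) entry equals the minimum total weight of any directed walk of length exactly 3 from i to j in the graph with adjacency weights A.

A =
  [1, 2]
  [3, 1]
A^⊗3 =
  [3, 4]
  [5, 3]

Each entry (A^⊗3)_ij equals the minimum over all length-3 walks i = v_0 → v_1 → … → v_3 = j of Σ_t A[v_t][v_{t+1}]. For example, for (i, j) = (0, 1) we minimise over 4 possible intermediate vertex sequences; the minimum is 4, attained along the walk 0 → 0 → 0 → 1.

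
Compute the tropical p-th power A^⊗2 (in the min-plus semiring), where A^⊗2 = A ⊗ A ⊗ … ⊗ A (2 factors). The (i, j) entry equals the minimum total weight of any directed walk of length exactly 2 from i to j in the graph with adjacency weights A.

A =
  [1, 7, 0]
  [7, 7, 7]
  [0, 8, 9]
A^⊗2 =
  [0, 8, 1]
  [7, 14, 7]
  [1, 7, 0]

Each entry (A^⊗2)_ij equals the minimum over all length-2 walks i = v_0 → v_1 → … → v_2 = j of Σ_t A[v_t][v_{t+1}]. For example, for (i, j) = (0, 2) we minimise over 3 possible intermediate vertex sequences; the minimum is 1, attained along the walk 0 → 0 → 2.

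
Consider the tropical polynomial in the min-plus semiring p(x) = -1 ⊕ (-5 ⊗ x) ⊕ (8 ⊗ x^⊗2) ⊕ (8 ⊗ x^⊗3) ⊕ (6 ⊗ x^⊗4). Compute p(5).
p(5) = -1

A tropical monomial a ⊗ x^⊗i evaluates to a + i · x. Evaluating each term at x = 5:
  Term 0 contributes -1 + 0 · 5 = -1
  Term 1 contributes -5 + 1 · 5 = 0
  Term 2 contributes 8 + 2 · 5 = 18
  Term 3 contributes 8 + 3 · 5 = 23
  Term 4 contributes 6 + 4 · 5 = 26
p(5) = ⊕ of these = min[-1, 0, 18, 23, 26] = -1.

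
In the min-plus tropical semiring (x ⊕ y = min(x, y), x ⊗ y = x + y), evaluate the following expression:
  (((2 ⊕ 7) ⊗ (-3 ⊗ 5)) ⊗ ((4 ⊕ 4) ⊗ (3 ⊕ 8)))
(((2 ⊕ 7) ⊗ (-3 ⊗ 5)) ⊗ ((4 ⊕ 4) ⊗ (3 ⊕ 8))) = 11

Expand innermost to outermost. Recall ⊕ takes the minimum of its arguments and ⊗ takes their sum. Working out the expression (((2 ⊕ 7) ⊗ (-3 ⊗ 5)) ⊗ ((4 ⊕ 4) ⊗ (3 ⊕ 8))) gives 11.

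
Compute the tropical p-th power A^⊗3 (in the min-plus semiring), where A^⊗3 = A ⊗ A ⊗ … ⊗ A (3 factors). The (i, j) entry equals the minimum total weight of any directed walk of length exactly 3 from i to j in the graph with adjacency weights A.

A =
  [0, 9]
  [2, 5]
A^⊗3 =
  [0, 9]
  [2, 11]

Each entry (A^⊗3)_ij equals the minimum over all length-3 walks i = v_0 → v_1 → … → v_3 = j of Σ_t A[v_t][v_{t+1}]. For example, for (i, j) = (0, 1) we minimise over 4 possible intermediate vertex sequences; the minimum is 9, attained along the walk 0 → 0 → 0 → 1.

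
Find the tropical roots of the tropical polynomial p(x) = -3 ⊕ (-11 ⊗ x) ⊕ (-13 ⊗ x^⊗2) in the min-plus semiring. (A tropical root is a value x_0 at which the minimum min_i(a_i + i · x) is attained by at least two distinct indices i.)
Roots: {2, 8}

Each tropical root is a break point of the lower envelope of the lines y = a_i + i · x (there are 3 lines, with slopes 0, 1, ..., 2). Only the lines that attain the minimum somewhere contribute to roots; other lines are dominated. Here the surviving (envelope) indices are i = 2, i = 1, i = 0.
Intersections between consecutive envelope lines give the roots: for adjacent envelope indices i < j the intersection is x = (a_i − a_j) / (j − i). Reading off the sorted break points: {2, 8}.
Verification: at each break x_0, at least two indices attain the minimum of min_i(a_i + i · x_0).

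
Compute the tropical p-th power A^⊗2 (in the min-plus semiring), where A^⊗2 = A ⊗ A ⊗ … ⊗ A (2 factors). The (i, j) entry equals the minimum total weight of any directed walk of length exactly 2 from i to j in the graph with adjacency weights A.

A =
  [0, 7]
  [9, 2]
A^⊗2 =
  [0, 7]
  [9, 4]

Each entry (A^⊗2)_ij equals the minimum over all length-2 walks i = v_0 → v_1 → … → v_2 = j of Σ_t A[v_t][v_{t+1}]. For example, for (i, j) = (0, 1) we minimise over 2 possible intermediate vertex sequences; the minimum is 7, attained along the walk 0 → 0 → 1.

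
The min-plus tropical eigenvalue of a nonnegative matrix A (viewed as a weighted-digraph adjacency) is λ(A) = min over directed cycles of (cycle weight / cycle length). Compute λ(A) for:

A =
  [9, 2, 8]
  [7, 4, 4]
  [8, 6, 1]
λ(A) = 1

Enumerate directed cycles and compute their means (weight / length). Sample:
  cycle 0 → 0: weight = 9, length = 1, mean = 9/1 ≈ 9.000
  cycle 1 → 1: weight = 4, length = 1, mean = 4/1 ≈ 4.000
  cycle 2 → 2: weight = 1, length = 1, mean = 1/1 ≈ 1.000
  cycle 0 → 1 → 0: weight = 9, length = 2, mean = 9/2 ≈ 4.500
  cycle 0 → 2 → 0: weight = 16, length = 2, mean = 16/2 ≈ 8.000
  cycle 1 → 0 → 1: weight = 9, length = 2, mean = 9/2 ≈ 4.500
Minimum mean = 1.000, attained e.g. along the cycle 2 → 2 with weight 1 and length 1. So λ(A) = 1/1 = 1.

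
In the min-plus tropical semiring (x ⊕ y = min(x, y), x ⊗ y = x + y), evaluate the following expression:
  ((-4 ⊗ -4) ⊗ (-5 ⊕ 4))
((-4 ⊗ -4) ⊗ (-5 ⊕ 4)) = -13

Expand innermost to outermost. Recall ⊕ takes the minimum of its arguments and ⊗ takes their sum. Working out the expression ((-4 ⊗ -4) ⊗ (-5 ⊕ 4)) gives -13.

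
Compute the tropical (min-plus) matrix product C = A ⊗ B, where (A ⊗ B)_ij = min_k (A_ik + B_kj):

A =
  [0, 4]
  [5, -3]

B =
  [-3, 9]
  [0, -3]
A ⊗ B =
  [-3, 1]
  [-3, -6]

Apply the min-plus product entry-by-entry:
  C[0][0] = min over k of (A[0][0] + B[0][0] = 0 + -3 = -3, A[0][1] + B[1][0] = 4 + 0 = 4) = -3 (attained at k = 0)
  C[0][1] = min over k of (A[0][0] + B[0][1] = 0 + 9 = 9, A[0][1] + B[1][1] = 4 + -3 = 1) = 1 (attained at k = 1)
  C[1][0] = min over k of (A[1][0] + B[0][0] = 5 + -3 = 2, A[1][1] + B[1][0] = -3 + 0 = -3) = -3 (attained at k = 1)
  C[1][1] = min over k of (A[1][0] + B[0][1] = 5 + 9 = 14, A[1][1] + B[1][1] = -3 + -3 = -6) = -6 (attained at k = 1)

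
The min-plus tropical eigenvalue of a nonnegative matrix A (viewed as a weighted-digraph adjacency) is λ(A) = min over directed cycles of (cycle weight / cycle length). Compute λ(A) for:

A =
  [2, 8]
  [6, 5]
λ(A) = 2

Enumerate directed cycles and compute their means (weight / length). Sample:
  cycle 0 → 0: weight = 2, length = 1, mean = 2/1 ≈ 2.000
  cycle 1 → 1: weight = 5, length = 1, mean = 5/1 ≈ 5.000
  cycle 0 → 1 → 0: weight = 14, length = 2, mean = 14/2 ≈ 7.000
  cycle 1 → 0 → 1: weight = 14, length = 2, mean = 14/2 ≈ 7.000
Minimum mean = 2.000, attained e.g. along the cycle 0 → 0 with weight 2 and length 1. So λ(A) = 2/1 = 2.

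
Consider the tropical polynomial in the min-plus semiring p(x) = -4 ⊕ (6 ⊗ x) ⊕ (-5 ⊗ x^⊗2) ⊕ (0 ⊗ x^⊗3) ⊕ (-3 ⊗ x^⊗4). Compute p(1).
p(1) = -4

A tropical monomial a ⊗ x^⊗i evaluates to a + i · x. Evaluating each term at x = 1:
  Term 0 contributes -4 + 0 · 1 = -4
  Term 1 contributes 6 + 1 · 1 = 7
  Term 2 contributes -5 + 2 · 1 = -3
  Term 3 contributes 0 + 3 · 1 = 3
  Term 4 contributes -3 + 4 · 1 = 1
p(1) = ⊕ of these = min[-4, 7, -3, 3, 1] = -4.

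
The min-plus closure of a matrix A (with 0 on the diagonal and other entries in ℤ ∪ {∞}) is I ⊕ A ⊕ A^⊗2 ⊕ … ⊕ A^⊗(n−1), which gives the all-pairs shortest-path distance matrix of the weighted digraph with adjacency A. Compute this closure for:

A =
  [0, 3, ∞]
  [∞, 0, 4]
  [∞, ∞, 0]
Closure =
  [0, 3, 7]
  [∞, 0, 4]
  [∞, ∞, 0]

This is the Floyd-Warshall all-pairs shortest-path computation. For each intermediate vertex k = 0, 1, …, 2, update dist[i][j] ← min(dist[i][j], dist[i][k] + dist[k][j]). The final matrix gives, for each (i, j), the minimum total weight of any directed path from i to j (possibly empty when i = j).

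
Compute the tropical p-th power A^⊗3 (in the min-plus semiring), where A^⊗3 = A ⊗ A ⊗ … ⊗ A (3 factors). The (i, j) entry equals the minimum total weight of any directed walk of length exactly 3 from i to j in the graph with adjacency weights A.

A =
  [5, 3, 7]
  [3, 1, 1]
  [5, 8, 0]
A^⊗3 =
  [7, 5, 4]
  [5, 3, 1]
  [5, 8, 0]

Each entry (A^⊗3)_ij equals the minimum over all length-3 walks i = v_0 → v_1 → … → v_3 = j of Σ_t A[v_t][v_{t+1}]. For example, for (i, j) = (0, 2) we minimise over 9 possible intermediate vertex sequences; the minimum is 4, attained along the walk 0 → 1 → 2 → 2.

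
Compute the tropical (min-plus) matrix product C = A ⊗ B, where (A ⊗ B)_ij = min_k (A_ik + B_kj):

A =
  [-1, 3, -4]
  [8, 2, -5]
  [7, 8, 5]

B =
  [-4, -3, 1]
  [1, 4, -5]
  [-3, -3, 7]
A ⊗ B =
  [-7, -7, -2]
  [-8, -8, -3]
  [2, 2, 3]

Apply the min-plus product entry-by-entry:
  C[0][0] = min over k of (A[0][0] + B[0][0] = -1 + -4 = -5, A[0][1] + B[1][0] = 3 + 1 = 4, A[0][2] + B[2][0] = -4 + -3 = -7) = -7 (attained at k = 2)
  C[0][1] = min over k of (A[0][0] + B[0][1] = -1 + -3 = -4, A[0][1] + B[1][1] = 3 + 4 = 7, A[0][2] + B[2][1] = -4 + -3 = -7) = -7 (attained at k = 2)
  C[0][2] = min over k of (A[0][0] + B[0][2] = -1 + 1 = 0, A[0][1] + B[1][2] = 3 + -5 = -2, A[0][2] + B[2][2] = -4 + 7 = 3) = -2 (attained at k = 1)
  C[1][0] = min over k of (A[1][0] + B[0][0] = 8 + -4 = 4, A[1][1] + B[1][0] = 2 + 1 = 3, A[1][2] + B[2][0] = -5 + -3 = -8) = -8 (attained at k = 2)
  C[1][1] = min over k of (A[1][0] + B[0][1] = 8 + -3 = 5, A[1][1] + B[1][1] = 2 + 4 = 6, A[1][2] + B[2][1] = -5 + -3 = -8) = -8 (attained at k = 2)
  C[1][2] = min over k of (A[1][0] + B[0][2] = 8 + 1 = 9, A[1][1] + B[1][2] = 2 + -5 = -3, A[1][2] + B[2][2] = -5 + 7 = 2) = -3 (attained at k = 1)
  C[2][0] = min over k of (A[2][0] + B[0][0] = 7 + -4 = 3, A[2][1] + B[1][0] = 8 + 1 = 9, A[2][2] + B[2][0] = 5 + -3 = 2) = 2 (attained at k = 2)
  C[2][1] = min over k of (A[2][0] + B[0][1] = 7 + -3 = 4, A[2][1] + B[1][1] = 8 + 4 = 12, A[2][2] + B[2][1] = 5 + -3 = 2) = 2 (attained at k = 2)
  C[2][2] = min over k of (A[2][0] + B[0][2] = 7 + 1 = 8, A[2][1] + B[1][2] = 8 + -5 = 3, A[2][2] + B[2][2] = 5 + 7 = 12) = 3 (attained at k = 1)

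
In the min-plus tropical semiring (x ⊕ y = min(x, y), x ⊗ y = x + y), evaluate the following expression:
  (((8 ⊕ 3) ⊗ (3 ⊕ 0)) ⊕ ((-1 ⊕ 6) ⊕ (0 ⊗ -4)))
(((8 ⊕ 3) ⊗ (3 ⊕ 0)) ⊕ ((-1 ⊕ 6) ⊕ (0 ⊗ -4))) = -4

Expand innermost to outermost. Recall ⊕ takes the minimum of its arguments and ⊗ takes their sum. Working out the expression (((8 ⊕ 3) ⊗ (3 ⊕ 0)) ⊕ ((-1 ⊕ 6) ⊕ (0 ⊗ -4))) gives -4.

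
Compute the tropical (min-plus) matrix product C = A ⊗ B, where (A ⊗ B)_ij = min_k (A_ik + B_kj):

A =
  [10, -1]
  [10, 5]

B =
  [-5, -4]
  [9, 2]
A ⊗ B =
  [5, 1]
  [5, 6]

Apply the min-plus product entry-by-entry:
  C[0][0] = min over k of (A[0][0] + B[0][0] = 10 + -5 = 5, A[0][1] + B[1][0] = -1 + 9 = 8) = 5 (attained at k = 0)
  C[0][1] = min over k of (A[0][0] + B[0][1] = 10 + -4 = 6, A[0][1] + B[1][1] = -1 + 2 = 1) = 1 (attained at k = 1)
  C[1][0] = min over k of (A[1][0] + B[0][0] = 10 + -5 = 5, A[1][1] + B[1][0] = 5 + 9 = 14) = 5 (attained at k = 0)
  C[1][1] = min over k of (A[1][0] + B[0][1] = 10 + -4 = 6, A[1][1] + B[1][1] = 5 + 2 = 7) = 6 (attained at k = 0)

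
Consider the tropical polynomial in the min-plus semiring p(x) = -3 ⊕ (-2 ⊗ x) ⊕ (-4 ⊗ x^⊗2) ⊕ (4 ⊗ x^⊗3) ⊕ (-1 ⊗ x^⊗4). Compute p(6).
p(6) = -3

A tropical monomial a ⊗ x^⊗i evaluates to a + i · x. Evaluating each term at x = 6:
  Term 0 contributes -3 + 0 · 6 = -3
  Term 1 contributes -2 + 1 · 6 = 4
  Term 2 contributes -4 + 2 · 6 = 8
  Term 3 contributes 4 + 3 · 6 = 22
  Term 4 contributes -1 + 4 · 6 = 23
p(6) = ⊕ of these = min[-3, 4, 8, 22, 23] = -3.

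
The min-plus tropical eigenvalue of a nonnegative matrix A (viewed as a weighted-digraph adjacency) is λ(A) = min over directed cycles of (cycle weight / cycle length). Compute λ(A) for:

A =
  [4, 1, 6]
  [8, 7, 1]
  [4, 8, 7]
λ(A) = 2

Enumerate directed cycles and compute their means (weight / length). Sample:
  cycle 0 → 0: weight = 4, length = 1, mean = 4/1 ≈ 4.000
  cycle 1 → 1: weight = 7, length = 1, mean = 7/1 ≈ 7.000
  cycle 2 → 2: weight = 7, length = 1, mean = 7/1 ≈ 7.000
  cycle 0 → 1 → 0: weight = 9, length = 2, mean = 9/2 ≈ 4.500
  cycle 0 → 2 → 0: weight = 10, length = 2, mean = 10/2 ≈ 5.000
  cycle 1 → 0 → 1: weight = 9, length = 2, mean = 9/2 ≈ 4.500
Minimum mean = 2.000, attained e.g. along the cycle 0 → 1 → 2 → 0 with weight 6 and length 3. So λ(A) = 6/3 = 2.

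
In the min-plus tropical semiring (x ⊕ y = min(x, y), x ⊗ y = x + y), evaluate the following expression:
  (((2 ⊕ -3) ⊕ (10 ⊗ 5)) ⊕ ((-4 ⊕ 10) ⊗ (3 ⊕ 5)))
(((2 ⊕ -3) ⊕ (10 ⊗ 5)) ⊕ ((-4 ⊕ 10) ⊗ (3 ⊕ 5))) = -3

Expand innermost to outermost. Recall ⊕ takes the minimum of its arguments and ⊗ takes their sum. Working out the expression (((2 ⊕ -3) ⊕ (10 ⊗ 5)) ⊕ ((-4 ⊕ 10) ⊗ (3 ⊕ 5))) gives -3.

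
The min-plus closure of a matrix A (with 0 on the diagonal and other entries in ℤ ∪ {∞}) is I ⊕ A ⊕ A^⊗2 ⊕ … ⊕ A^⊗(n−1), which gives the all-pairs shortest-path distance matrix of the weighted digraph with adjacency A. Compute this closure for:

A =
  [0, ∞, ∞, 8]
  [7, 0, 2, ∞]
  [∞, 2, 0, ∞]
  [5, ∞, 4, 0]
Closure =
  [0, 14, 12, 8]
  [7, 0, 2, 15]
  [9, 2, 0, 17]
  [5, 6, 4, 0]

This is the Floyd-Warshall all-pairs shortest-path computation. For each intermediate vertex k = 0, 1, …, 3, update dist[i][j] ← min(dist[i][j], dist[i][k] + dist[k][j]). The final matrix gives, for each (i, j), the minimum total weight of any directed path from i to j (possibly empty when i = j).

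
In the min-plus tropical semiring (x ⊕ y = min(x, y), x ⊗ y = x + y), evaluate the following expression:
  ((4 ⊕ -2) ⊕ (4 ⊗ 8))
((4 ⊕ -2) ⊕ (4 ⊗ 8)) = -2

Expand innermost to outermost. Recall ⊕ takes the minimum of its arguments and ⊗ takes their sum. Working out the expression ((4 ⊕ -2) ⊕ (4 ⊗ 8)) gives -2.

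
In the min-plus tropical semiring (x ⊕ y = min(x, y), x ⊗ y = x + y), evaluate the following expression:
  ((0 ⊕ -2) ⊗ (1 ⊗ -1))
((0 ⊕ -2) ⊗ (1 ⊗ -1)) = -2

Expand innermost to outermost. Recall ⊕ takes the minimum of its arguments and ⊗ takes their sum. Working out the expression ((0 ⊕ -2) ⊗ (1 ⊗ -1)) gives -2.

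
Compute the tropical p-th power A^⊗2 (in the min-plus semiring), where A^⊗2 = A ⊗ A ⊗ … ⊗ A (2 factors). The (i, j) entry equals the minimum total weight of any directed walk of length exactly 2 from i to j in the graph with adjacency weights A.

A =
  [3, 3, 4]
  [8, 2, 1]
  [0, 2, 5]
A^⊗2 =
  [4, 5, 4]
  [1, 3, 3]
  [3, 3, 3]

Each entry (A^⊗2)_ij equals the minimum over all length-2 walks i = v_0 → v_1 → … → v_2 = j of Σ_t A[v_t][v_{t+1}]. For example, for (i, j) = (0, 2) we minimise over 3 possible intermediate vertex sequences; the minimum is 4, attained along the walk 0 → 1 → 2.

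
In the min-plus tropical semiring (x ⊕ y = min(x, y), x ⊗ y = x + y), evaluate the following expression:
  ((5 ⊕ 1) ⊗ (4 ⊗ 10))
((5 ⊕ 1) ⊗ (4 ⊗ 10)) = 15

Expand innermost to outermost. Recall ⊕ takes the minimum of its arguments and ⊗ takes their sum. Working out the expression ((5 ⊕ 1) ⊗ (4 ⊗ 10)) gives 15.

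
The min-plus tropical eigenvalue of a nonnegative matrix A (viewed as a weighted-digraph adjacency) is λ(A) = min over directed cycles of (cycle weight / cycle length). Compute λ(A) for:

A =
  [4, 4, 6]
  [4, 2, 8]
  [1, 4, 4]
λ(A) = 2

Enumerate directed cycles and compute their means (weight / length). Sample:
  cycle 0 → 0: weight = 4, length = 1, mean = 4/1 ≈ 4.000
  cycle 1 → 1: weight = 2, length = 1, mean = 2/1 ≈ 2.000
  cycle 2 → 2: weight = 4, length = 1, mean = 4/1 ≈ 4.000
  cycle 0 → 1 → 0: weight = 8, length = 2, mean = 8/2 ≈ 4.000
  cycle 0 → 2 → 0: weight = 7, length = 2, mean = 7/2 ≈ 3.500
  cycle 1 → 0 → 1: weight = 8, length = 2, mean = 8/2 ≈ 4.000
Minimum mean = 2.000, attained e.g. along the cycle 1 → 1 with weight 2 and length 1. So λ(A) = 2/1 = 2.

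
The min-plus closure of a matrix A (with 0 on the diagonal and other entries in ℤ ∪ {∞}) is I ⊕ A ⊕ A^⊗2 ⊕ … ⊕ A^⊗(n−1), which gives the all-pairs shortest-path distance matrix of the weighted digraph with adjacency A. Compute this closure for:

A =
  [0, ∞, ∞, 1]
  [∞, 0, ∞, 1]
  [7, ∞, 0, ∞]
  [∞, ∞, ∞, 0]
Closure =
  [0, ∞, ∞, 1]
  [∞, 0, ∞, 1]
  [7, ∞, 0, 8]
  [∞, ∞, ∞, 0]

This is the Floyd-Warshall all-pairs shortest-path computation. For each intermediate vertex k = 0, 1, …, 3, update dist[i][j] ← min(dist[i][j], dist[i][k] + dist[k][j]). The final matrix gives, for each (i, j), the minimum total weight of any directed path from i to j (possibly empty when i = j).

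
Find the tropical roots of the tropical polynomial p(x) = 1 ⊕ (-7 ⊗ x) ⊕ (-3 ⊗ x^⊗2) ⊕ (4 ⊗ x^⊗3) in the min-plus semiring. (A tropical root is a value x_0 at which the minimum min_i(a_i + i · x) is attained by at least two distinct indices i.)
Roots: {-7, -4, 8}

Each tropical root is a break point of the lower envelope of the lines y = a_i + i · x (there are 4 lines, with slopes 0, 1, ..., 3). Only the lines that attain the minimum somewhere contribute to roots; other lines are dominated. Here the surviving (envelope) indices are i = 3, i = 2, i = 1, i = 0.
Intersections between consecutive envelope lines give the roots: for adjacent envelope indices i < j the intersection is x = (a_i − a_j) / (j − i). Reading off the sorted break points: {-7, -4, 8}.
Verification: at each break x_0, at least two indices attain the minimum of min_i(a_i + i · x_0).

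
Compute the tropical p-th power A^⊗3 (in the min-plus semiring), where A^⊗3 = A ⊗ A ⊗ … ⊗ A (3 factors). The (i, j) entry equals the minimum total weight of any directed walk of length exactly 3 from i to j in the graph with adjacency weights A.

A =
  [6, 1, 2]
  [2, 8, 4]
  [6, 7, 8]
A^⊗3 =
  [9, 4, 5]
  [5, 9, 7]
  [9, 10, 11]

Each entry (A^⊗3)_ij equals the minimum over all length-3 walks i = v_0 → v_1 → … → v_3 = j of Σ_t A[v_t][v_{t+1}]. For example, for (i, j) = (0, 2) we minimise over 9 possible intermediate vertex sequences; the minimum is 5, attained along the walk 0 → 1 → 0 → 2.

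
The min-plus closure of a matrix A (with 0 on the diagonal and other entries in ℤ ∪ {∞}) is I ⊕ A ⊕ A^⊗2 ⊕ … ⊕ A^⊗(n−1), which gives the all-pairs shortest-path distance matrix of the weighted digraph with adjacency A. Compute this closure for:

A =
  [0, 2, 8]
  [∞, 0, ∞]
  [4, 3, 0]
Closure =
  [0, 2, 8]
  [∞, 0, ∞]
  [4, 3, 0]

This is the Floyd-Warshall all-pairs shortest-path computation. For each intermediate vertex k = 0, 1, …, 2, update dist[i][j] ← min(dist[i][j], dist[i][k] + dist[k][j]). The final matrix gives, for each (i, j), the minimum total weight of any directed path from i to j (possibly empty when i = j).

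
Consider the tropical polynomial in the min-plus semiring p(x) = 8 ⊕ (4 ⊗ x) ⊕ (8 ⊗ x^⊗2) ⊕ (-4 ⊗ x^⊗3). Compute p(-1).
p(-1) = -7

A tropical monomial a ⊗ x^⊗i evaluates to a + i · x. Evaluating each term at x = -1:
  Term 0 contributes 8 + 0 · -1 = 8
  Term 1 contributes 4 + 1 · -1 = 3
  Term 2 contributes 8 + 2 · -1 = 6
  Term 3 contributes -4 + 3 · -1 = -7
p(-1) = ⊕ of these = min[8, 3, 6, -7] = -7.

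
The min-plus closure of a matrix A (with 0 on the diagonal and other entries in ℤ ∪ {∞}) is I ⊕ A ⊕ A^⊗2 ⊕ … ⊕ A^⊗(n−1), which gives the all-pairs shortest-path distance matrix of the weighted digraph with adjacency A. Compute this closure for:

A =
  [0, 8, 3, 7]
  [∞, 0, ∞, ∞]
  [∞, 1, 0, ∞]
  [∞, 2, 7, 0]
Closure =
  [0, 4, 3, 7]
  [∞, 0, ∞, ∞]
  [∞, 1, 0, ∞]
  [∞, 2, 7, 0]

This is the Floyd-Warshall all-pairs shortest-path computation. For each intermediate vertex k = 0, 1, …, 3, update dist[i][j] ← min(dist[i][j], dist[i][k] + dist[k][j]). The final matrix gives, for each (i, j), the minimum total weight of any directed path from i to j (possibly empty when i = j).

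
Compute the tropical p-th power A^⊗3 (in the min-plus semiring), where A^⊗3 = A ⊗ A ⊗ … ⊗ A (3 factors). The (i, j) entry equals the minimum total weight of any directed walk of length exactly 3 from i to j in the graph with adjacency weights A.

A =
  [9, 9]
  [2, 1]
A^⊗3 =
  [12, 11]
  [4, 3]

Each entry (A^⊗3)_ij equals the minimum over all length-3 walks i = v_0 → v_1 → … → v_3 = j of Σ_t A[v_t][v_{t+1}]. For example, for (i, j) = (0, 1) we minimise over 4 possible intermediate vertex sequences; the minimum is 11, attained along the walk 0 → 1 → 1 → 1.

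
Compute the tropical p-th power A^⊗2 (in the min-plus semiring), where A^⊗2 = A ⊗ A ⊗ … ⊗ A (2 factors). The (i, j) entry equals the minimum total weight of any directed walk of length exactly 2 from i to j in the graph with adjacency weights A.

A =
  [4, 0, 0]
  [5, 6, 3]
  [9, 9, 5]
A^⊗2 =
  [5, 4, 3]
  [9, 5, 5]
  [13, 9, 9]

Each entry (A^⊗2)_ij equals the minimum over all length-2 walks i = v_0 → v_1 → … → v_2 = j of Σ_t A[v_t][v_{t+1}]. For example, for (i, j) = (0, 2) we minimise over 3 possible intermediate vertex sequences; the minimum is 3, attained along the walk 0 → 1 → 2.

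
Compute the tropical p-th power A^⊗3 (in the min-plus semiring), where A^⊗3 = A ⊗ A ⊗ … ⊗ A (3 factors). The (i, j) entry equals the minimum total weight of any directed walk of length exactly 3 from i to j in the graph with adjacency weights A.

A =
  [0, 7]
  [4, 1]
A^⊗3 =
  [0, 7]
  [4, 3]

Each entry (A^⊗3)_ij equals the minimum over all length-3 walks i = v_0 → v_1 → … → v_3 = j of Σ_t A[v_t][v_{t+1}]. For example, for (i, j) = (0, 1) we minimise over 4 possible intermediate vertex sequences; the minimum is 7, attained along the walk 0 → 0 → 0 → 1.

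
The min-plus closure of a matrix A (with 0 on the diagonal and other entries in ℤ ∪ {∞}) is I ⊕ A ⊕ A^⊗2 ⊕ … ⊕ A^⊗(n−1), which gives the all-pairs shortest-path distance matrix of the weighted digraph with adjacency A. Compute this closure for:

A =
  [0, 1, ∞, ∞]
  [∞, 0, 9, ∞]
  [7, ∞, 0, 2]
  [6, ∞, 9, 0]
Closure =
  [0, 1, 10, 12]
  [16, 0, 9, 11]
  [7, 8, 0, 2]
  [6, 7, 9, 0]

This is the Floyd-Warshall all-pairs shortest-path computation. For each intermediate vertex k = 0, 1, …, 3, update dist[i][j] ← min(dist[i][j], dist[i][k] + dist[k][j]). The final matrix gives, for each (i, j), the minimum total weight of any directed path from i to j (possibly empty when i = j).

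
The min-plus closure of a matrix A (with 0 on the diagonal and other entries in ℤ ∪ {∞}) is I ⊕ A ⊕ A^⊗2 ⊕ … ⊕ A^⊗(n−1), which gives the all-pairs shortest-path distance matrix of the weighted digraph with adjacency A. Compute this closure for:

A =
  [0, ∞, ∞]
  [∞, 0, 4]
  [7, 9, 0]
Closure =
  [0, ∞, ∞]
  [11, 0, 4]
  [7, 9, 0]

This is the Floyd-Warshall all-pairs shortest-path computation. For each intermediate vertex k = 0, 1, …, 2, update dist[i][j] ← min(dist[i][j], dist[i][k] + dist[k][j]). The final matrix gives, for each (i, j), the minimum total weight of any directed path from i to j (possibly empty when i = j).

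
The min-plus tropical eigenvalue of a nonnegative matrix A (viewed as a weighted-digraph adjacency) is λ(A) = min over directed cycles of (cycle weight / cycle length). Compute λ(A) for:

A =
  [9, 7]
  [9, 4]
λ(A) = 4

Enumerate directed cycles and compute their means (weight / length). Sample:
  cycle 0 → 0: weight = 9, length = 1, mean = 9/1 ≈ 9.000
  cycle 1 → 1: weight = 4, length = 1, mean = 4/1 ≈ 4.000
  cycle 0 → 1 → 0: weight = 16, length = 2, mean = 16/2 ≈ 8.000
  cycle 1 → 0 → 1: weight = 16, length = 2, mean = 16/2 ≈ 8.000
Minimum mean = 4.000, attained e.g. along the cycle 1 → 1 with weight 4 and length 1. So λ(A) = 4/1 = 4.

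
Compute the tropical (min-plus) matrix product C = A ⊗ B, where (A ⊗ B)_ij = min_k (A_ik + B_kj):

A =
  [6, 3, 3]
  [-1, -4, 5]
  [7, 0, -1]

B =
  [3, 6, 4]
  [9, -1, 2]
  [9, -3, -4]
A ⊗ B =
  [9, 0, -1]
  [2, -5, -2]
  [8, -4, -5]

Apply the min-plus product entry-by-entry:
  C[0][0] = min over k of (A[0][0] + B[0][0] = 6 + 3 = 9, A[0][1] + B[1][0] = 3 + 9 = 12, A[0][2] + B[2][0] = 3 + 9 = 12) = 9 (attained at k = 0)
  C[0][1] = min over k of (A[0][0] + B[0][1] = 6 + 6 = 12, A[0][1] + B[1][1] = 3 + -1 = 2, A[0][2] + B[2][1] = 3 + -3 = 0) = 0 (attained at k = 2)
  C[0][2] = min over k of (A[0][0] + B[0][2] = 6 + 4 = 10, A[0][1] + B[1][2] = 3 + 2 = 5, A[0][2] + B[2][2] = 3 + -4 = -1) = -1 (attained at k = 2)
  C[1][0] = min over k of (A[1][0] + B[0][0] = -1 + 3 = 2, A[1][1] + B[1][0] = -4 + 9 = 5, A[1][2] + B[2][0] = 5 + 9 = 14) = 2 (attained at k = 0)
  C[1][1] = min over k of (A[1][0] + B[0][1] = -1 + 6 = 5, A[1][1] + B[1][1] = -4 + -1 = -5, A[1][2] + B[2][1] = 5 + -3 = 2) = -5 (attained at k = 1)
  C[1][2] = min over k of (A[1][0] + B[0][2] = -1 + 4 = 3, A[1][1] + B[1][2] = -4 + 2 = -2, A[1][2] + B[2][2] = 5 + -4 = 1) = -2 (attained at k = 1)
  C[2][0] = min over k of (A[2][0] + B[0][0] = 7 + 3 = 10, A[2][1] + B[1][0] = 0 + 9 = 9, A[2][2] + B[2][0] = -1 + 9 = 8) = 8 (attained at k = 2)
  C[2][1] = min over k of (A[2][0] + B[0][1] = 7 + 6 = 13, A[2][1] + B[1][1] = 0 + -1 = -1, A[2][2] + B[2][1] = -1 + -3 = -4) = -4 (attained at k = 2)
  C[2][2] = min over k of (A[2][0] + B[0][2] = 7 + 4 = 11, A[2][1] + B[1][2] = 0 + 2 = 2, A[2][2] + B[2][2] = -1 + -4 = -5) = -5 (attained at k = 2)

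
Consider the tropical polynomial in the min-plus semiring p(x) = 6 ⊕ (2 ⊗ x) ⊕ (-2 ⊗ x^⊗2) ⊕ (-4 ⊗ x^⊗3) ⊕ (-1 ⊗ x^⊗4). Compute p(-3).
p(-3) = -13

A tropical monomial a ⊗ x^⊗i evaluates to a + i · x. Evaluating each term at x = -3:
  Term 0 contributes 6 + 0 · -3 = 6
  Term 1 contributes 2 + 1 · -3 = -1
  Term 2 contributes -2 + 2 · -3 = -8
  Term 3 contributes -4 + 3 · -3 = -13
  Term 4 contributes -1 + 4 · -3 = -13
p(-3) = ⊕ of these = min[6, -1, -8, -13, -13] = -13.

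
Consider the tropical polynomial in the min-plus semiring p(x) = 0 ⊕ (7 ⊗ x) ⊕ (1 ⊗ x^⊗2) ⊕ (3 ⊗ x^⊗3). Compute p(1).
p(1) = 0

A tropical monomial a ⊗ x^⊗i evaluates to a + i · x. Evaluating each term at x = 1:
  Term 0 contributes 0 + 0 · 1 = 0
  Term 1 contributes 7 + 1 · 1 = 8
  Term 2 contributes 1 + 2 · 1 = 3
  Term 3 contributes 3 + 3 · 1 = 6
p(1) = ⊕ of these = min[0, 8, 3, 6] = 0.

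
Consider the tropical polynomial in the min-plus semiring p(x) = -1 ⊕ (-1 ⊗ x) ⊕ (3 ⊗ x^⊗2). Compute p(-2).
p(-2) = -3

A tropical monomial a ⊗ x^⊗i evaluates to a + i · x. Evaluating each term at x = -2:
  Term 0 contributes -1 + 0 · -2 = -1
  Term 1 contributes -1 + 1 · -2 = -3
  Term 2 contributes 3 + 2 · -2 = -1
p(-2) = ⊕ of these = min[-1, -3, -1] = -3.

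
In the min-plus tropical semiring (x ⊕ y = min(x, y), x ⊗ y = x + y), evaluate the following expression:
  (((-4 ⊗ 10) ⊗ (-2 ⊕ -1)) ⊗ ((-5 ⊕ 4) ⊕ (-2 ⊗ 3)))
(((-4 ⊗ 10) ⊗ (-2 ⊕ -1)) ⊗ ((-5 ⊕ 4) ⊕ (-2 ⊗ 3))) = -1

Expand innermost to outermost. Recall ⊕ takes the minimum of its arguments and ⊗ takes their sum. Working out the expression (((-4 ⊗ 10) ⊗ (-2 ⊕ -1)) ⊗ ((-5 ⊕ 4) ⊕ (-2 ⊗ 3))) gives -1.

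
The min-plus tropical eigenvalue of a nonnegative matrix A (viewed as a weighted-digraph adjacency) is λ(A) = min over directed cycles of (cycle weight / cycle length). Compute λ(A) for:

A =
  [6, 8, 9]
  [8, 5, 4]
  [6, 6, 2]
λ(A) = 2

Enumerate directed cycles and compute their means (weight / length). Sample:
  cycle 0 → 0: weight = 6, length = 1, mean = 6/1 ≈ 6.000
  cycle 1 → 1: weight = 5, length = 1, mean = 5/1 ≈ 5.000
  cycle 2 → 2: weight = 2, length = 1, mean = 2/1 ≈ 2.000
  cycle 0 → 1 → 0: weight = 16, length = 2, mean = 16/2 ≈ 8.000
  cycle 0 → 2 → 0: weight = 15, length = 2, mean = 15/2 ≈ 7.500
  cycle 1 → 0 → 1: weight = 16, length = 2, mean = 16/2 ≈ 8.000
Minimum mean = 2.000, attained e.g. along the cycle 2 → 2 with weight 2 and length 1. So λ(A) = 2/1 = 2.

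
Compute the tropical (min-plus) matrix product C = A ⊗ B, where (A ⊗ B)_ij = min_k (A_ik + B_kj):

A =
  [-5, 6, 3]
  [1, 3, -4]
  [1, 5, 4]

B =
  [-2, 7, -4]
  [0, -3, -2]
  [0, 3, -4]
A ⊗ B =
  [-7, 2, -9]
  [-4, -1, -8]
  [-1, 2, -3]

Apply the min-plus product entry-by-entry:
  C[0][0] = min over k of (A[0][0] + B[0][0] = -5 + -2 = -7, A[0][1] + B[1][0] = 6 + 0 = 6, A[0][2] + B[2][0] = 3 + 0 = 3) = -7 (attained at k = 0)
  C[0][1] = min over k of (A[0][0] + B[0][1] = -5 + 7 = 2, A[0][1] + B[1][1] = 6 + -3 = 3, A[0][2] + B[2][1] = 3 + 3 = 6) = 2 (attained at k = 0)
  C[0][2] = min over k of (A[0][0] + B[0][2] = -5 + -4 = -9, A[0][1] + B[1][2] = 6 + -2 = 4, A[0][2] + B[2][2] = 3 + -4 = -1) = -9 (attained at k = 0)
  C[1][0] = min over k of (A[1][0] + B[0][0] = 1 + -2 = -1, A[1][1] + B[1][0] = 3 + 0 = 3, A[1][2] + B[2][0] = -4 + 0 = -4) = -4 (attained at k = 2)
  C[1][1] = min over k of (A[1][0] + B[0][1] = 1 + 7 = 8, A[1][1] + B[1][1] = 3 + -3 = 0, A[1][2] + B[2][1] = -4 + 3 = -1) = -1 (attained at k = 2)
  C[1][2] = min over k of (A[1][0] + B[0][2] = 1 + -4 = -3, A[1][1] + B[1][2] = 3 + -2 = 1, A[1][2] + B[2][2] = -4 + -4 = -8) = -8 (attained at k = 2)
  C[2][0] = min over k of (A[2][0] + B[0][0] = 1 + -2 = -1, A[2][1] + B[1][0] = 5 + 0 = 5, A[2][2] + B[2][0] = 4 + 0 = 4) = -1 (attained at k = 0)
  C[2][1] = min over k of (A[2][0] + B[0][1] = 1 + 7 = 8, A[2][1] + B[1][1] = 5 + -3 = 2, A[2][2] + B[2][1] = 4 + 3 = 7) = 2 (attained at k = 1)
  C[2][2] = min over k of (A[2][0] + B[0][2] = 1 + -4 = -3, A[2][1] + B[1][2] = 5 + -2 = 3, A[2][2] + B[2][2] = 4 + -4 = 0) = -3 (attained at k = 0)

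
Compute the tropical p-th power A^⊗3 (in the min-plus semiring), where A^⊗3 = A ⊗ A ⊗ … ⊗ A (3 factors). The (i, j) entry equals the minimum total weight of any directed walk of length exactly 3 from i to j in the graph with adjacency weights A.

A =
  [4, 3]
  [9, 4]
A^⊗3 =
  [12, 11]
  [17, 12]

Each entry (A^⊗3)_ij equals the minimum over all length-3 walks i = v_0 → v_1 → … → v_3 = j of Σ_t A[v_t][v_{t+1}]. For example, for (i, j) = (0, 1) we minimise over 4 possible intermediate vertex sequences; the minimum is 11, attained along the walk 0 → 0 → 0 → 1.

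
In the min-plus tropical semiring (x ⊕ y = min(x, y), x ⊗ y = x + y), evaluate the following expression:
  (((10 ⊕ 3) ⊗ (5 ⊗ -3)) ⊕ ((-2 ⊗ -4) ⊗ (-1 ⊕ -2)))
(((10 ⊕ 3) ⊗ (5 ⊗ -3)) ⊕ ((-2 ⊗ -4) ⊗ (-1 ⊕ -2))) = -8

Expand innermost to outermost. Recall ⊕ takes the minimum of its arguments and ⊗ takes their sum. Working out the expression (((10 ⊕ 3) ⊗ (5 ⊗ -3)) ⊕ ((-2 ⊗ -4) ⊗ (-1 ⊕ -2))) gives -8.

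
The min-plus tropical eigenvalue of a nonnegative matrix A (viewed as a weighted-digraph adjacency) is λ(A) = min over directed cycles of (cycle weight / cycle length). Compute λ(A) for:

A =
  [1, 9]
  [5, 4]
λ(A) = 1

Enumerate directed cycles and compute their means (weight / length). Sample:
  cycle 0 → 0: weight = 1, length = 1, mean = 1/1 ≈ 1.000
  cycle 1 → 1: weight = 4, length = 1, mean = 4/1 ≈ 4.000
  cycle 0 → 1 → 0: weight = 14, length = 2, mean = 14/2 ≈ 7.000
  cycle 1 → 0 → 1: weight = 14, length = 2, mean = 14/2 ≈ 7.000
Minimum mean = 1.000, attained e.g. along the cycle 0 → 0 with weight 1 and length 1. So λ(A) = 1/1 = 1.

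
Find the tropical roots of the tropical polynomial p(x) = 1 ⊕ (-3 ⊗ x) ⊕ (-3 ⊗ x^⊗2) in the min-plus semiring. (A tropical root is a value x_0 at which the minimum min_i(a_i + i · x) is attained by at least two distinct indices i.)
Roots: {0, 4}

Each tropical root is a break point of the lower envelope of the lines y = a_i + i · x (there are 3 lines, with slopes 0, 1, ..., 2). Only the lines that attain the minimum somewhere contribute to roots; other lines are dominated. Here the surviving (envelope) indices are i = 2, i = 1, i = 0.
Intersections between consecutive envelope lines give the roots: for adjacent envelope indices i < j the intersection is x = (a_i − a_j) / (j − i). Reading off the sorted break points: {0, 4}.
Verification: at each break x_0, at least two indices attain the minimum of min_i(a_i + i · x_0).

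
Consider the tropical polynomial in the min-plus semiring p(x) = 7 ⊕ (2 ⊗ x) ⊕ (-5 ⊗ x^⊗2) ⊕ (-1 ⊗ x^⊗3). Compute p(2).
p(2) = -1

A tropical monomial a ⊗ x^⊗i evaluates to a + i · x. Evaluating each term at x = 2:
  Term 0 contributes 7 + 0 · 2 = 7
  Term 1 contributes 2 + 1 · 2 = 4
  Term 2 contributes -5 + 2 · 2 = -1
  Term 3 contributes -1 + 3 · 2 = 5
p(2) = ⊕ of these = min[7, 4, -1, 5] = -1.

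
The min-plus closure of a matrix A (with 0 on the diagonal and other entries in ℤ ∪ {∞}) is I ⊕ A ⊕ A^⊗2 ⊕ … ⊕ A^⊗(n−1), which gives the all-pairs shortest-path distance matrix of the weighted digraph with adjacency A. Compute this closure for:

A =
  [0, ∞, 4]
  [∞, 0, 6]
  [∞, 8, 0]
Closure =
  [0, 12, 4]
  [∞, 0, 6]
  [∞, 8, 0]

This is the Floyd-Warshall all-pairs shortest-path computation. For each intermediate vertex k = 0, 1, …, 2, update dist[i][j] ← min(dist[i][j], dist[i][k] + dist[k][j]). The final matrix gives, for each (i, j), the minimum total weight of any directed path from i to j (possibly empty when i = j).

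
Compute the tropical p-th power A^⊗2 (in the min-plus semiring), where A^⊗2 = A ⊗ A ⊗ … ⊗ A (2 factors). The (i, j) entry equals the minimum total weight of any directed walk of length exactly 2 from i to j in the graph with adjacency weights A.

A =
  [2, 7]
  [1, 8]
A^⊗2 =
  [4, 9]
  [3, 8]

Each entry (A^⊗2)_ij equals the minimum over all length-2 walks i = v_0 → v_1 → … → v_2 = j of Σ_t A[v_t][v_{t+1}]. For example, for (i, j) = (0, 1) we minimise over 2 possible intermediate vertex sequences; the minimum is 9, attained along the walk 0 → 0 → 1.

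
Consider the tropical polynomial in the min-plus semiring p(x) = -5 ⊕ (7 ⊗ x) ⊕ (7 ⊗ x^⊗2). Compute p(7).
p(7) = -5

A tropical monomial a ⊗ x^⊗i evaluates to a + i · x. Evaluating each term at x = 7:
  Term 0 contributes -5 + 0 · 7 = -5
  Term 1 contributes 7 + 1 · 7 = 14
  Term 2 contributes 7 + 2 · 7 = 21
p(7) = ⊕ of these = min[-5, 14, 21] = -5.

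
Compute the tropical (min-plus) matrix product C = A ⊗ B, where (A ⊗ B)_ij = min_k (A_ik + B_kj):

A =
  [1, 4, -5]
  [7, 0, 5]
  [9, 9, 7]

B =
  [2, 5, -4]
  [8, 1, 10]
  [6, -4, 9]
A ⊗ B =
  [1, -9, -3]
  [8, 1, 3]
  [11, 3, 5]

Apply the min-plus product entry-by-entry:
  C[0][0] = min over k of (A[0][0] + B[0][0] = 1 + 2 = 3, A[0][1] + B[1][0] = 4 + 8 = 12, A[0][2] + B[2][0] = -5 + 6 = 1) = 1 (attained at k = 2)
  C[0][1] = min over k of (A[0][0] + B[0][1] = 1 + 5 = 6, A[0][1] + B[1][1] = 4 + 1 = 5, A[0][2] + B[2][1] = -5 + -4 = -9) = -9 (attained at k = 2)
  C[0][2] = min over k of (A[0][0] + B[0][2] = 1 + -4 = -3, A[0][1] + B[1][2] = 4 + 10 = 14, A[0][2] + B[2][2] = -5 + 9 = 4) = -3 (attained at k = 0)
  C[1][0] = min over k of (A[1][0] + B[0][0] = 7 + 2 = 9, A[1][1] + B[1][0] = 0 + 8 = 8, A[1][2] + B[2][0] = 5 + 6 = 11) = 8 (attained at k = 1)
  C[1][1] = min over k of (A[1][0] + B[0][1] = 7 + 5 = 12, A[1][1] + B[1][1] = 0 + 1 = 1, A[1][2] + B[2][1] = 5 + -4 = 1) = 1 (attained at k = 1)
  C[1][2] = min over k of (A[1][0] + B[0][2] = 7 + -4 = 3, A[1][1] + B[1][2] = 0 + 10 = 10, A[1][2] + B[2][2] = 5 + 9 = 14) = 3 (attained at k = 0)
  C[2][0] = min over k of (A[2][0] + B[0][0] = 9 + 2 = 11, A[2][1] + B[1][0] = 9 + 8 = 17, A[2][2] + B[2][0] = 7 + 6 = 13) = 11 (attained at k = 0)
  C[2][1] = min over k of (A[2][0] + B[0][1] = 9 + 5 = 14, A[2][1] + B[1][1] = 9 + 1 = 10, A[2][2] + B[2][1] = 7 + -4 = 3) = 3 (attained at k = 2)
  C[2][2] = min over k of (A[2][0] + B[0][2] = 9 + -4 = 5, A[2][1] + B[1][2] = 9 + 10 = 19, A[2][2] + B[2][2] = 7 + 9 = 16) = 5 (attained at k = 0)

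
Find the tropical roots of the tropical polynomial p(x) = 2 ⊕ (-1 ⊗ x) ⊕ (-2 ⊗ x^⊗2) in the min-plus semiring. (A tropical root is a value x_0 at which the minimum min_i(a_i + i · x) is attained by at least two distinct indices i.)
Roots: {1, 3}

Each tropical root is a break point of the lower envelope of the lines y = a_i + i · x (there are 3 lines, with slopes 0, 1, ..., 2). Only the lines that attain the minimum somewhere contribute to roots; other lines are dominated. Here the surviving (envelope) indices are i = 2, i = 1, i = 0.
Intersections between consecutive envelope lines give the roots: for adjacent envelope indices i < j the intersection is x = (a_i − a_j) / (j − i). Reading off the sorted break points: {1, 3}.
Verification: at each break x_0, at least two indices attain the minimum of min_i(a_i + i · x_0).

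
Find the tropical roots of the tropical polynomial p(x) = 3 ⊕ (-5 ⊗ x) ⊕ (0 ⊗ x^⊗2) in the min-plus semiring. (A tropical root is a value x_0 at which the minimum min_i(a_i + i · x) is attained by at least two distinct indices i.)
Roots: {-5, 8}

Each tropical root is a break point of the lower envelope of the lines y = a_i + i · x (there are 3 lines, with slopes 0, 1, ..., 2). Only the lines that attain the minimum somewhere contribute to roots; other lines are dominated. Here the surviving (envelope) indices are i = 2, i = 1, i = 0.
Intersections between consecutive envelope lines give the roots: for adjacent envelope indices i < j the intersection is x = (a_i − a_j) / (j − i). Reading off the sorted break points: {-5, 8}.
Verification: at each break x_0, at least two indices attain the minimum of min_i(a_i + i · x_0).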